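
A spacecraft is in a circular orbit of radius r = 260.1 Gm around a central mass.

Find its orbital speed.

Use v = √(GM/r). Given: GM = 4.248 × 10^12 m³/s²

Convert to SI: r = 260.1 Gm = 2.601e+11 m.
For a circular orbit, gravity supplies the centripetal force, so v = √(GM / r).
v = √(4.248e+12 / 2.601e+11) m/s ≈ 4.041 m/s = 4.041 m/s.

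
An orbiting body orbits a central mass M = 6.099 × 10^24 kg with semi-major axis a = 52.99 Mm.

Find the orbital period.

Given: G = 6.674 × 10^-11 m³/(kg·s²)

Convert to SI: a = 52.99 Mm = 5.299e+07 m.
GM = G · M = 6.674e-11 · 6.099e+24 = 4.07047e+14 m³/s².
Kepler's third law: T = 2π √(a³ / GM).
Substituting a = 5.299e+07 m and GM = 4.07047e+14 m³/s²:
T = 2π √((5.299e+07)³ / 4.07047e+14) s
T ≈ 1.201e+05 s = 1.39 days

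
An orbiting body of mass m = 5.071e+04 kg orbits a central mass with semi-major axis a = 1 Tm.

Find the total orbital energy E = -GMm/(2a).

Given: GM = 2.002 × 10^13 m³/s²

Convert to SI: a = 1 Tm = 1e+12 m.
E = −GMm / (2a).
E = −2.002e+13 · 5.071e+04 / (2 · 1e+12) J ≈ -5.076e+05 J = -507.6 kJ.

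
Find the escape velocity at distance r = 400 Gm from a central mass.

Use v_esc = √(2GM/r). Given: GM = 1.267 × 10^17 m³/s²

Convert to SI: r = 400 Gm = 4e+11 m.
Escape velocity comes from setting total energy to zero: ½v² − GM/r = 0 ⇒ v_esc = √(2GM / r).
v_esc = √(2 · 1.267e+17 / 4e+11) m/s ≈ 795.9 m/s = 795.9 m/s.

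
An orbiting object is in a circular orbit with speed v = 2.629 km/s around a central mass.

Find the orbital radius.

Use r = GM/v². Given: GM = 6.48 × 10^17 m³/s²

Convert to SI: v = 2.629 km/s = 2629 m/s.
For a circular orbit, v² = GM / r, so r = GM / v².
r = 6.48e+17 / (2629)² m ≈ 9.375e+10 m = 9.375 × 10^10 m.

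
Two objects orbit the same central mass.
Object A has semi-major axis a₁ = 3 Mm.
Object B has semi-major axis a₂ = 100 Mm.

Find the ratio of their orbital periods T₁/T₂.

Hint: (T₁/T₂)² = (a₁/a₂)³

Convert to SI: a₁ = 3 Mm = 3e+06 m; a₂ = 100 Mm = 1e+08 m.
From Kepler's third law, (T₁/T₂)² = (a₁/a₂)³, so T₁/T₂ = (a₁/a₂)^(3/2).
a₁/a₂ = 3e+06 / 1e+08 = 0.03.
T₁/T₂ = (0.03)^(3/2) ≈ 0.005196.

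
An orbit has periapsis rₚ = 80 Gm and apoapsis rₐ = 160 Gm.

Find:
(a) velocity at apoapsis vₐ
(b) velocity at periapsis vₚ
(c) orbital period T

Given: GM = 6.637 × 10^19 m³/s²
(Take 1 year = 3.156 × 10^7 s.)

Convert to SI: rₚ = 80 Gm = 8e+10 m; rₐ = 160 Gm = 1.6e+11 m.
(a) With a = (rₚ + rₐ)/2 = 1.2e+11 m, vₐ = √(GM (2/rₐ − 1/a)) = √(6.637e+19 · (2/1.6e+11 − 1/1.2e+11)) m/s ≈ 1.663e+04 m/s
(b) With a = (rₚ + rₐ)/2 = 1.2e+11 m, vₚ = √(GM (2/rₚ − 1/a)) = √(6.637e+19 · (2/8e+10 − 1/1.2e+11)) m/s ≈ 3.326e+04 m/s
(c) With a = (rₚ + rₐ)/2 = 1.2e+11 m, T = 2π √(a³/GM) = 2π √((1.2e+11)³/6.637e+19) s ≈ 3.206e+07 s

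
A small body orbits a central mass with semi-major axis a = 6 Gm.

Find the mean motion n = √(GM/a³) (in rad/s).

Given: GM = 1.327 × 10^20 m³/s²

Convert to SI: a = 6 Gm = 6e+09 m.
n = √(GM / a³).
n = √(1.327e+20 / (6e+09)³) rad/s ≈ 2.479e-05 rad/s.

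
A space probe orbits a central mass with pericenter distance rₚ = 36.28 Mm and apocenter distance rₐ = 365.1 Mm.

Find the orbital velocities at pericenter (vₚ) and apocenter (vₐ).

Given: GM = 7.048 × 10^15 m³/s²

Convert to SI: rₚ = 36.28 Mm = 3.628e+07 m; rₐ = 365.1 Mm = 3.651e+08 m.
Use the vis-viva equation v² = GM(2/r − 1/a) with a = (rₚ + rₐ)/2 = (3.628e+07 + 3.651e+08)/2 = 2.0069e+08 m.
vₚ = √(GM · (2/rₚ − 1/a)) = √(7.048e+15 · (2/3.628e+07 − 1/2.0069e+08)) m/s ≈ 1.88e+04 m/s = 18.8 km/s.
vₐ = √(GM · (2/rₐ − 1/a)) = √(7.048e+15 · (2/3.651e+08 − 1/2.0069e+08)) m/s ≈ 1868 m/s = 1.868 km/s.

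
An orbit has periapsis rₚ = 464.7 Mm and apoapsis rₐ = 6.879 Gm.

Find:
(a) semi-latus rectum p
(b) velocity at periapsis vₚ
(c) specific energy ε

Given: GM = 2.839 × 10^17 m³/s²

Convert to SI: rₚ = 464.7 Mm = 4.647e+08 m; rₐ = 6.879 Gm = 6.879e+09 m.
(a) From a = (rₚ + rₐ)/2 = 3.67185e+09 m and e = (rₐ − rₚ)/(rₐ + rₚ) = 0.873443, p = a(1 − e²) = 3.67185e+09 · (1 − (0.873443)²) ≈ 8.706e+08 m
(b) With a = (rₚ + rₐ)/2 = 3.67185e+09 m, vₚ = √(GM (2/rₚ − 1/a)) = √(2.839e+17 · (2/4.647e+08 − 1/3.67185e+09)) m/s ≈ 3.383e+04 m/s
(c) With a = (rₚ + rₐ)/2 = 3.67185e+09 m, ε = −GM/(2a) = −2.839e+17/(2 · 3.67185e+09) J/kg ≈ -3.866e+07 J/kg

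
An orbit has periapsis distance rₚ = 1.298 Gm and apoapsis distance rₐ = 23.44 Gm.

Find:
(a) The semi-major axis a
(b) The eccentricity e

Convert to SI: rₚ = 1.298 Gm = 1.298e+09 m; rₐ = 23.44 Gm = 2.344e+10 m.
(a) a = (rₚ + rₐ) / 2 = (1.298e+09 + 2.344e+10) / 2 ≈ 1.237e+10 m = 12.37 Gm.
(b) e = (rₐ − rₚ) / (rₐ + rₚ) = (2.344e+10 − 1.298e+09) / (2.344e+10 + 1.298e+09) ≈ 0.8951.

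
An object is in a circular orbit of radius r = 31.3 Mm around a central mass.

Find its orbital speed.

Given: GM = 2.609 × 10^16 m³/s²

Convert to SI: r = 31.3 Mm = 3.13e+07 m.
For a circular orbit, gravity supplies the centripetal force, so v = √(GM / r).
v = √(2.609e+16 / 3.13e+07) m/s ≈ 2.887e+04 m/s = 28.87 km/s.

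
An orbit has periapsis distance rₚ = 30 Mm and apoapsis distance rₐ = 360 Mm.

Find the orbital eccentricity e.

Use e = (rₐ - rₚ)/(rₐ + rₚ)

Convert to SI: rₚ = 30 Mm = 3e+07 m; rₐ = 360 Mm = 3.6e+08 m.
e = (rₐ − rₚ) / (rₐ + rₚ).
e = (3.6e+08 − 3e+07) / (3.6e+08 + 3e+07) = 3.3e+08 / 3.9e+08 ≈ 0.8462.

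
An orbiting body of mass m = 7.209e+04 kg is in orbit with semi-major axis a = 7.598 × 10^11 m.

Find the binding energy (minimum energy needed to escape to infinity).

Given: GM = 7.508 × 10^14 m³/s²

Total orbital energy is E = −GMm/(2a); binding energy is E_bind = −E = GMm/(2a).
E_bind = 7.508e+14 · 7.209e+04 / (2 · 7.598e+11) J ≈ 3.562e+07 J = 35.62 MJ.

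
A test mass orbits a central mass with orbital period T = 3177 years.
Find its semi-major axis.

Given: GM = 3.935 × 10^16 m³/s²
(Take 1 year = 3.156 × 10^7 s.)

Convert to SI: T = 3177 years = 1.00266e+11 s.
Invert Kepler's third law: a = (GM · T² / (4π²))^(1/3).
Substituting T = 1.00266e+11 s and GM = 3.935e+16 m³/s²:
a = (3.935e+16 · (1.00266e+11)² / (4π²))^(1/3) m
a ≈ 2.156e+12 m = 2.156 Tm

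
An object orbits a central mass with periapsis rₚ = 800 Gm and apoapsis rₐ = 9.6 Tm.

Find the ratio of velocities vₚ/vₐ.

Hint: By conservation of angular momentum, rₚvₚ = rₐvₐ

Convert to SI: rₚ = 800 Gm = 8e+11 m; rₐ = 9.6 Tm = 9.6e+12 m.
Conservation of angular momentum gives rₚvₚ = rₐvₐ, so vₚ/vₐ = rₐ/rₚ.
vₚ/vₐ = 9.6e+12 / 8e+11 ≈ 12.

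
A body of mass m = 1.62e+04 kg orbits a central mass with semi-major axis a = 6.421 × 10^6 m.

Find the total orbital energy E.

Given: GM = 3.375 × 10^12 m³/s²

E = −GMm / (2a).
E = −3.375e+12 · 1.62e+04 / (2 · 6.421e+06) J ≈ -4.258e+09 J = -4.258 GJ.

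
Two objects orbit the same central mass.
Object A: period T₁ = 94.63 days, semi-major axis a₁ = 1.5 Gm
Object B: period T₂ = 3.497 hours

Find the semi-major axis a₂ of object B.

Convert to SI: T₁ = 94.63 days = 8.17603e+06 s; a₁ = 1.5 Gm = 1.5e+09 m; T₂ = 3.497 hours = 12589.2 s.
Kepler's third law: (T₁/T₂)² = (a₁/a₂)³ ⇒ a₂ = a₁ · (T₂/T₁)^(2/3).
T₂/T₁ = 12589.2 / 8.17603e+06 = 0.00153977.
a₂ = 1.5e+09 · (0.00153977)^(2/3) m ≈ 2e+07 m = 20 Mm.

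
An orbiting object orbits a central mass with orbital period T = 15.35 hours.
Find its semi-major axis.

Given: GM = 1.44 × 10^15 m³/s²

Convert to SI: T = 15.35 hours = 55260 s.
Invert Kepler's third law: a = (GM · T² / (4π²))^(1/3).
Substituting T = 55260 s and GM = 1.44e+15 m³/s²:
a = (1.44e+15 · (55260)² / (4π²))^(1/3) m
a ≈ 4.811e+07 m = 4.811 × 10^7 m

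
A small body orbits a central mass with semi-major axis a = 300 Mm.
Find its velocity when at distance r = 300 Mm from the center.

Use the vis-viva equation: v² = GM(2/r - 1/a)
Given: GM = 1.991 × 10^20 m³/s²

Convert to SI: a = 300 Mm = 3e+08 m; r = 300 Mm = 3e+08 m.
Vis-viva: v = √(GM · (2/r − 1/a)).
2/r − 1/a = 2/3e+08 − 1/3e+08 = 3.33333e-09 m⁻¹.
v = √(1.991e+20 · 3.33333e-09) m/s ≈ 8.147e+05 m/s = 814.7 km/s.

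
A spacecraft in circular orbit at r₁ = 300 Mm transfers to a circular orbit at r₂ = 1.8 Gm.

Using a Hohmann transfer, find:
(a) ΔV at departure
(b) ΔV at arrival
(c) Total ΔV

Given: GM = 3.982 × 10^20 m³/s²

Convert to SI: r₁ = 300 Mm = 3e+08 m; r₂ = 1.8 Gm = 1.8e+09 m.
Transfer semi-major axis: a_t = (r₁ + r₂)/2 = (3e+08 + 1.8e+09)/2 = 1.05e+09 m.
Circular speeds: v₁ = √(GM/r₁) = 1.1521e+06 m/s, v₂ = √(GM/r₂) = 470343 m/s.
Transfer speeds (vis-viva v² = GM(2/r − 1/a_t)): v₁ᵗ = 1.50845e+06 m/s, v₂ᵗ = 251409 m/s.
(a) ΔV₁ = |v₁ᵗ − v₁| ≈ 3.564e+05 m/s = 356.4 km/s.
(b) ΔV₂ = |v₂ − v₂ᵗ| ≈ 2.189e+05 m/s = 218.9 km/s.
(c) ΔV_total = ΔV₁ + ΔV₂ ≈ 5.753e+05 m/s = 575.3 km/s.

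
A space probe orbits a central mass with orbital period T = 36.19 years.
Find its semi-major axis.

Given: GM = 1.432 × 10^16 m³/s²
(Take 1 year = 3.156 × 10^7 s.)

Convert to SI: T = 36.19 years = 1.14216e+09 s.
Invert Kepler's third law: a = (GM · T² / (4π²))^(1/3).
Substituting T = 1.14216e+09 s and GM = 1.432e+16 m³/s²:
a = (1.432e+16 · (1.14216e+09)² / (4π²))^(1/3) m
a ≈ 7.793e+10 m = 77.93 Gm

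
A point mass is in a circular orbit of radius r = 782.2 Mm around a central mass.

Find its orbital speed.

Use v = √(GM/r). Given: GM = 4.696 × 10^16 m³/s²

Convert to SI: r = 782.2 Mm = 7.822e+08 m.
For a circular orbit, gravity supplies the centripetal force, so v = √(GM / r).
v = √(4.696e+16 / 7.822e+08) m/s ≈ 7748 m/s = 7.748 km/s.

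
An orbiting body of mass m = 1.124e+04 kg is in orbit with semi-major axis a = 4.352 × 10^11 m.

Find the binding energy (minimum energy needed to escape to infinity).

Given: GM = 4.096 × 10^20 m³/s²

Total orbital energy is E = −GMm/(2a); binding energy is E_bind = −E = GMm/(2a).
E_bind = 4.096e+20 · 1.124e+04 / (2 · 4.352e+11) J ≈ 5.289e+12 J = 5.289 TJ.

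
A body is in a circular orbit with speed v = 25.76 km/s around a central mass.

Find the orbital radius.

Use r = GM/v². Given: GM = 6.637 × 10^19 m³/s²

Convert to SI: v = 25.76 km/s = 25760 m/s.
For a circular orbit, v² = GM / r, so r = GM / v².
r = 6.637e+19 / (25760)² m ≈ 1e+11 m = 100 Gm.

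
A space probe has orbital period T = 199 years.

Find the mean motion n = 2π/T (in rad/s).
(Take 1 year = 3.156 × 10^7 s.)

Convert to SI: T = 199 years = 6.28044e+09 s.
n = 2π / T.
n = 2π / 6.28044e+09 s ≈ 1e-09 rad/s.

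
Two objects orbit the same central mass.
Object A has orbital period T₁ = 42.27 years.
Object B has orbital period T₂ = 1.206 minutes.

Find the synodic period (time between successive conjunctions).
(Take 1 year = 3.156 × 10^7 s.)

Convert to SI: T₁ = 42.27 years = 1.33404e+09 s; T₂ = 1.206 minutes = 72.36 s.
T_syn = |T₁ · T₂ / (T₁ − T₂)|.
T_syn = |1.33404e+09 · 72.36 / (1.33404e+09 − 72.36)| s ≈ 72.36 s = 1.206 minutes.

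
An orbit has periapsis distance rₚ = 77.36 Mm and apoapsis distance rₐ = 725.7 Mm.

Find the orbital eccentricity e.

Convert to SI: rₚ = 77.36 Mm = 7.736e+07 m; rₐ = 725.7 Mm = 7.257e+08 m.
e = (rₐ − rₚ) / (rₐ + rₚ).
e = (7.257e+08 − 7.736e+07) / (7.257e+08 + 7.736e+07) = 6.4834e+08 / 8.0306e+08 ≈ 0.8073.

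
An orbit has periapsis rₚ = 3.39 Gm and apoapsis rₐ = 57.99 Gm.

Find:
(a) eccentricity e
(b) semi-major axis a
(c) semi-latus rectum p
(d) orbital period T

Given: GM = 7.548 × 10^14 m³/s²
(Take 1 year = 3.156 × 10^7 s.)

Convert to SI: rₚ = 3.39 Gm = 3.39e+09 m; rₐ = 57.99 Gm = 5.799e+10 m.
(a) e = (rₐ − rₚ)/(rₐ + rₚ) = (5.799e+10 − 3.39e+09)/(5.799e+10 + 3.39e+09) ≈ 0.8895
(b) a = (rₚ + rₐ)/2 = (3.39e+09 + 5.799e+10)/2 ≈ 3.069e+10 m
(c) From a = (rₚ + rₐ)/2 = 3.069e+10 m and e = (rₐ − rₚ)/(rₐ + rₚ) = 0.889541, p = a(1 − e²) = 3.069e+10 · (1 − (0.889541)²) ≈ 6.406e+09 m
(d) With a = (rₚ + rₐ)/2 = 3.069e+10 m, T = 2π √(a³/GM) = 2π √((3.069e+10)³/7.548e+14) s ≈ 1.23e+09 s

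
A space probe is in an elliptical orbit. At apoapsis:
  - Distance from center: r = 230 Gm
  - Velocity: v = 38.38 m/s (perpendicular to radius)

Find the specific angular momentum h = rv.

Convert to SI: r = 230 Gm = 2.3e+11 m.
With v perpendicular to r, h = r · v.
h = 2.3e+11 · 38.38 m²/s ≈ 8.827e+12 m²/s.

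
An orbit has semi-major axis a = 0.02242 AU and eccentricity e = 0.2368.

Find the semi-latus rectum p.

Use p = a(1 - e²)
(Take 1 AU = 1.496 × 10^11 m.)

Convert to SI: a = 0.02242 AU = 3.35403e+09 m.
p = a (1 − e²).
p = 3.35403e+09 · (1 − (0.2368)²) = 3.35403e+09 · 0.943926 ≈ 3.166e+09 m = 0.02116 AU.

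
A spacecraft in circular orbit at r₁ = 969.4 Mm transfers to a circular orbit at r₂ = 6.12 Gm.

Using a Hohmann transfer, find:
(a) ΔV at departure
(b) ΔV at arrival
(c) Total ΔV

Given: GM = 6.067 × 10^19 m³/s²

Convert to SI: r₁ = 969.4 Mm = 9.694e+08 m; r₂ = 6.12 Gm = 6.12e+09 m.
Transfer semi-major axis: a_t = (r₁ + r₂)/2 = (9.694e+08 + 6.12e+09)/2 = 3.5447e+09 m.
Circular speeds: v₁ = √(GM/r₁) = 250170 m/s, v₂ = √(GM/r₂) = 99566.1 m/s.
Transfer speeds (vis-viva v² = GM(2/r − 1/a_t)): v₁ᵗ = 328716 m/s, v₂ᵗ = 52068.3 m/s.
(a) ΔV₁ = |v₁ᵗ − v₁| ≈ 7.855e+04 m/s = 78.55 km/s.
(b) ΔV₂ = |v₂ − v₂ᵗ| ≈ 4.75e+04 m/s = 47.5 km/s.
(c) ΔV_total = ΔV₁ + ΔV₂ ≈ 1.26e+05 m/s = 126 km/s.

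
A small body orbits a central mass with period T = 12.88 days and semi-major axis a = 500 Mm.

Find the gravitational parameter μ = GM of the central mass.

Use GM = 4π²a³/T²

Convert to SI: T = 12.88 days = 1.11283e+06 s; a = 500 Mm = 5e+08 m.
GM = 4π² · a³ / T².
GM = 4π² · (5e+08)³ / (1.11283e+06)² m³/s² ≈ 3.985e+15 m³/s² = 3.985 × 10^15 m³/s².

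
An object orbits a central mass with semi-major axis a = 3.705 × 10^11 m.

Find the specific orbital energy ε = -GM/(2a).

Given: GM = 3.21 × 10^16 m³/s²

ε = −GM / (2a).
ε = −3.21e+16 / (2 · 3.705e+11) J/kg ≈ -4.332e+04 J/kg = -43.32 kJ/kg.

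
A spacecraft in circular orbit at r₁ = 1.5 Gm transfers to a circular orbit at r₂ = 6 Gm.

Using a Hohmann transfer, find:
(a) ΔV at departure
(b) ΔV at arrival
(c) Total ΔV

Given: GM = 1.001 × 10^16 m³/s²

Convert to SI: r₁ = 1.5 Gm = 1.5e+09 m; r₂ = 6 Gm = 6e+09 m.
Transfer semi-major axis: a_t = (r₁ + r₂)/2 = (1.5e+09 + 6e+09)/2 = 3.75e+09 m.
Circular speeds: v₁ = √(GM/r₁) = 2583.28 m/s, v₂ = √(GM/r₂) = 1291.64 m/s.
Transfer speeds (vis-viva v² = GM(2/r − 1/a_t)): v₁ᵗ = 3267.62 m/s, v₂ᵗ = 816.905 m/s.
(a) ΔV₁ = |v₁ᵗ − v₁| ≈ 684.3 m/s = 684.3 m/s.
(b) ΔV₂ = |v₂ − v₂ᵗ| ≈ 474.7 m/s = 474.7 m/s.
(c) ΔV_total = ΔV₁ + ΔV₂ ≈ 1159 m/s = 1.159 km/s.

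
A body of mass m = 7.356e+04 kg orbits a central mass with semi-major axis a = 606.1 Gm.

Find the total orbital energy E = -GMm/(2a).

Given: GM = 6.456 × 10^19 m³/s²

Convert to SI: a = 606.1 Gm = 6.061e+11 m.
E = −GMm / (2a).
E = −6.456e+19 · 7.356e+04 / (2 · 6.061e+11) J ≈ -3.918e+12 J = -3.918 TJ.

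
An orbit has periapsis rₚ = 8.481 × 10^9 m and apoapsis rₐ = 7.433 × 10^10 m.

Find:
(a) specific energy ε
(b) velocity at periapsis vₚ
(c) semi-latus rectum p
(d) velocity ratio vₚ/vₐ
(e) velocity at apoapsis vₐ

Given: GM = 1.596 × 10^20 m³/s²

(a) With a = (rₚ + rₐ)/2 = 4.14055e+10 m, ε = −GM/(2a) = −1.596e+20/(2 · 4.14055e+10) J/kg ≈ -1.927e+09 J/kg
(b) With a = (rₚ + rₐ)/2 = 4.14055e+10 m, vₚ = √(GM (2/rₚ − 1/a)) = √(1.596e+20 · (2/8.481e+09 − 1/4.14055e+10)) m/s ≈ 1.838e+05 m/s
(c) From a = (rₚ + rₐ)/2 = 4.14055e+10 m and e = (rₐ − rₚ)/(rₐ + rₚ) = 0.795172, p = a(1 − e²) = 4.14055e+10 · (1 − (0.795172)²) ≈ 1.522e+10 m
(d) Conservation of angular momentum (rₚvₚ = rₐvₐ) gives vₚ/vₐ = rₐ/rₚ = 7.433e+10/8.481e+09 ≈ 8.764
(e) With a = (rₚ + rₐ)/2 = 4.14055e+10 m, vₐ = √(GM (2/rₐ − 1/a)) = √(1.596e+20 · (2/7.433e+10 − 1/4.14055e+10)) m/s ≈ 2.097e+04 m/s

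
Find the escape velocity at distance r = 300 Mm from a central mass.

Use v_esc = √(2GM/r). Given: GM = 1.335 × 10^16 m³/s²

Convert to SI: r = 300 Mm = 3e+08 m.
Escape velocity comes from setting total energy to zero: ½v² − GM/r = 0 ⇒ v_esc = √(2GM / r).
v_esc = √(2 · 1.335e+16 / 3e+08) m/s ≈ 9434 m/s = 9.434 km/s.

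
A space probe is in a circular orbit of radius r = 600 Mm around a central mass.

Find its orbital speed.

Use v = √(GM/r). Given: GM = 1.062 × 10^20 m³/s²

Convert to SI: r = 600 Mm = 6e+08 m.
For a circular orbit, gravity supplies the centripetal force, so v = √(GM / r).
v = √(1.062e+20 / 6e+08) m/s ≈ 4.207e+05 m/s = 420.7 km/s.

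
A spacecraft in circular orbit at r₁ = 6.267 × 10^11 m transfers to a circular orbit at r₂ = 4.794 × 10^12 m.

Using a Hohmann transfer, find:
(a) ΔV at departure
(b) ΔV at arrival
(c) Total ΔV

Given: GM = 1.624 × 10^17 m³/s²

Transfer semi-major axis: a_t = (r₁ + r₂)/2 = (6.267e+11 + 4.794e+12)/2 = 2.71035e+12 m.
Circular speeds: v₁ = √(GM/r₁) = 509.053 m/s, v₂ = √(GM/r₂) = 184.053 m/s.
Transfer speeds (vis-viva v² = GM(2/r − 1/a_t)): v₁ᵗ = 677.017 m/s, v₂ᵗ = 88.5036 m/s.
(a) ΔV₁ = |v₁ᵗ − v₁| ≈ 168 m/s = 168 m/s.
(b) ΔV₂ = |v₂ − v₂ᵗ| ≈ 95.55 m/s = 95.55 m/s.
(c) ΔV_total = ΔV₁ + ΔV₂ ≈ 263.5 m/s = 263.5 m/s.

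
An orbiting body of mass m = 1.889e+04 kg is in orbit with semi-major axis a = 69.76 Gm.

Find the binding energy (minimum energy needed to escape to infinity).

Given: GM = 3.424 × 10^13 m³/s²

Convert to SI: a = 69.76 Gm = 6.976e+10 m.
Total orbital energy is E = −GMm/(2a); binding energy is E_bind = −E = GMm/(2a).
E_bind = 3.424e+13 · 1.889e+04 / (2 · 6.976e+10) J ≈ 4.636e+06 J = 4.636 MJ.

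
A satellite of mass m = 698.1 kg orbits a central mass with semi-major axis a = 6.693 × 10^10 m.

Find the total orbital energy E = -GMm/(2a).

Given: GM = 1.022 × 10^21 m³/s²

E = −GMm / (2a).
E = −1.022e+21 · 698.1 / (2 · 6.693e+10) J ≈ -5.33e+12 J = -5.33 TJ.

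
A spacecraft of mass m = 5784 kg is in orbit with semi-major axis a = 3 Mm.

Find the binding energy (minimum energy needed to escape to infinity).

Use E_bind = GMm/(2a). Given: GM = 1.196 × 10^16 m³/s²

Convert to SI: a = 3 Mm = 3e+06 m.
Total orbital energy is E = −GMm/(2a); binding energy is E_bind = −E = GMm/(2a).
E_bind = 1.196e+16 · 5784 / (2 · 3e+06) J ≈ 1.153e+13 J = 11.53 TJ.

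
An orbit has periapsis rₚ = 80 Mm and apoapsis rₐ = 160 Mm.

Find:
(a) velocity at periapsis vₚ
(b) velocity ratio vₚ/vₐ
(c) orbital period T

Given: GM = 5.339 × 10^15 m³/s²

Convert to SI: rₚ = 80 Mm = 8e+07 m; rₐ = 160 Mm = 1.6e+08 m.
(a) With a = (rₚ + rₐ)/2 = 1.2e+08 m, vₚ = √(GM (2/rₚ − 1/a)) = √(5.339e+15 · (2/8e+07 − 1/1.2e+08)) m/s ≈ 9433 m/s
(b) Conservation of angular momentum (rₚvₚ = rₐvₐ) gives vₚ/vₐ = rₐ/rₚ = 1.6e+08/8e+07 ≈ 2
(c) With a = (rₚ + rₐ)/2 = 1.2e+08 m, T = 2π √(a³/GM) = 2π √((1.2e+08)³/5.339e+15) s ≈ 1.13e+05 s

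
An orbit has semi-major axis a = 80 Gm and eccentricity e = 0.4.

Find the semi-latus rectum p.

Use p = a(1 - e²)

Convert to SI: a = 80 Gm = 8e+10 m.
p = a (1 − e²).
p = 8e+10 · (1 − (0.4)²) = 8e+10 · 0.84 ≈ 6.72e+10 m = 67.2 Gm.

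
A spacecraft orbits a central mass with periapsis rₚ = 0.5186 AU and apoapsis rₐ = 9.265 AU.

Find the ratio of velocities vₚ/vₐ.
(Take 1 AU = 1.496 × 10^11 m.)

Convert to SI: rₚ = 0.5186 AU = 7.75826e+10 m; rₐ = 9.265 AU = 1.38604e+12 m.
Conservation of angular momentum gives rₚvₚ = rₐvₐ, so vₚ/vₐ = rₐ/rₚ.
vₚ/vₐ = 1.38604e+12 / 7.75826e+10 ≈ 17.87.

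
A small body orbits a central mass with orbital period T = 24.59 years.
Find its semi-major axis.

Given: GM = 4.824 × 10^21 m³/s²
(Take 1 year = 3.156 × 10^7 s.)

Convert to SI: T = 24.59 years = 7.7606e+08 s.
Invert Kepler's third law: a = (GM · T² / (4π²))^(1/3).
Substituting T = 7.7606e+08 s and GM = 4.824e+21 m³/s²:
a = (4.824e+21 · (7.7606e+08)² / (4π²))^(1/3) m
a ≈ 4.191e+12 m = 4.191 Tm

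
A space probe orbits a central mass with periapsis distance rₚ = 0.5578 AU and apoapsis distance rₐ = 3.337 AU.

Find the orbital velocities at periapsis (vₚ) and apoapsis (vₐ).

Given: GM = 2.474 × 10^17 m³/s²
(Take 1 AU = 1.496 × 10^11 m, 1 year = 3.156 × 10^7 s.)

Convert to SI: rₚ = 0.5578 AU = 8.34469e+10 m; rₐ = 3.337 AU = 4.99215e+11 m.
Use the vis-viva equation v² = GM(2/r − 1/a) with a = (rₚ + rₐ)/2 = (8.34469e+10 + 4.99215e+11)/2 = 2.91331e+11 m.
vₚ = √(GM · (2/rₚ − 1/a)) = √(2.474e+17 · (2/8.34469e+10 − 1/2.91331e+11)) m/s ≈ 2254 m/s = 0.4755 AU/year.
vₐ = √(GM · (2/rₐ − 1/a)) = √(2.474e+17 · (2/4.99215e+11 − 1/2.91331e+11)) m/s ≈ 376.8 m/s = 0.07948 AU/year.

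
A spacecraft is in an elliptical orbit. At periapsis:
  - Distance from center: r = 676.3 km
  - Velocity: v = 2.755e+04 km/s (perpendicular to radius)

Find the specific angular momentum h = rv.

Convert to SI: r = 676.3 km = 676300 m; v = 2.755e+04 km/s = 2.755e+07 m/s.
With v perpendicular to r, h = r · v.
h = 676300 · 2.755e+07 m²/s ≈ 1.863e+13 m²/s.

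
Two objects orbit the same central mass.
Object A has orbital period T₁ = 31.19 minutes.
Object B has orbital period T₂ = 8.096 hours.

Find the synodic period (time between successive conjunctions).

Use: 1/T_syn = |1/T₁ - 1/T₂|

Convert to SI: T₁ = 31.19 minutes = 1871.4 s; T₂ = 8.096 hours = 29145.6 s.
T_syn = |T₁ · T₂ / (T₁ − T₂)|.
T_syn = |1871.4 · 29145.6 / (1871.4 − 29145.6)| s ≈ 2000 s = 33.33 minutes.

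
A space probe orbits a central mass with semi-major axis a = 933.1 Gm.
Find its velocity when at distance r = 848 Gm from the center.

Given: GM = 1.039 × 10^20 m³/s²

Convert to SI: a = 933.1 Gm = 9.331e+11 m; r = 848 Gm = 8.48e+11 m.
Vis-viva: v = √(GM · (2/r − 1/a)).
2/r − 1/a = 2/8.48e+11 − 1/9.331e+11 = 1.28679e-12 m⁻¹.
v = √(1.039e+20 · 1.28679e-12) m/s ≈ 1.156e+04 m/s = 11.56 km/s.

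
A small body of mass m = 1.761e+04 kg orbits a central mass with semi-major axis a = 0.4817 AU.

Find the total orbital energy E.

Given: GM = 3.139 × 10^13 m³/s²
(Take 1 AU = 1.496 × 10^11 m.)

Convert to SI: a = 0.4817 AU = 7.20623e+10 m.
E = −GMm / (2a).
E = −3.139e+13 · 1.761e+04 / (2 · 7.20623e+10) J ≈ -3.835e+06 J = -3.835 MJ.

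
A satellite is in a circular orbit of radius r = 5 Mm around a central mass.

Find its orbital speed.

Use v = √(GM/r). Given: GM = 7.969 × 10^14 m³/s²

Convert to SI: r = 5 Mm = 5e+06 m.
For a circular orbit, gravity supplies the centripetal force, so v = √(GM / r).
v = √(7.969e+14 / 5e+06) m/s ≈ 1.262e+04 m/s = 12.62 km/s.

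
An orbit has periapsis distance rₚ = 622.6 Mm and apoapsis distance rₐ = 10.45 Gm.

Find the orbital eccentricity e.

Convert to SI: rₚ = 622.6 Mm = 6.226e+08 m; rₐ = 10.45 Gm = 1.045e+10 m.
e = (rₐ − rₚ) / (rₐ + rₚ).
e = (1.045e+10 − 6.226e+08) / (1.045e+10 + 6.226e+08) = 9.8274e+09 / 1.10726e+10 ≈ 0.8875.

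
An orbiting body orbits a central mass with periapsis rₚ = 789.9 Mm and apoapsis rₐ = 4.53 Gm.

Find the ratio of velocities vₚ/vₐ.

Convert to SI: rₚ = 789.9 Mm = 7.899e+08 m; rₐ = 4.53 Gm = 4.53e+09 m.
Conservation of angular momentum gives rₚvₚ = rₐvₐ, so vₚ/vₐ = rₐ/rₚ.
vₚ/vₐ = 4.53e+09 / 7.899e+08 ≈ 5.735.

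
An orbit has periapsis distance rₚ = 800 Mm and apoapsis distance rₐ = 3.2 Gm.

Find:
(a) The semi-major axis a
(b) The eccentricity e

Convert to SI: rₚ = 800 Mm = 8e+08 m; rₐ = 3.2 Gm = 3.2e+09 m.
(a) a = (rₚ + rₐ) / 2 = (8e+08 + 3.2e+09) / 2 ≈ 2e+09 m = 2 Gm.
(b) e = (rₐ − rₚ) / (rₐ + rₚ) = (3.2e+09 − 8e+08) / (3.2e+09 + 8e+08) ≈ 0.6.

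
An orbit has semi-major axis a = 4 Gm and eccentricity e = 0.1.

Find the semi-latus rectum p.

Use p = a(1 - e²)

Convert to SI: a = 4 Gm = 4e+09 m.
p = a (1 − e²).
p = 4e+09 · (1 − (0.1)²) = 4e+09 · 0.99 ≈ 3.96e+09 m = 3.96 Gm.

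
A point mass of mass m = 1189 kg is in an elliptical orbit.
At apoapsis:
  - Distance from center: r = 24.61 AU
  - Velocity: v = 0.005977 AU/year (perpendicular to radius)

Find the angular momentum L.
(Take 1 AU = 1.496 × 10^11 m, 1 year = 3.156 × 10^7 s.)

Convert to SI: r = 24.61 AU = 3.68166e+12 m; v = 0.005977 AU/year = 28.332 m/s.
Since v is perpendicular to r, L = m · v · r.
L = 1189 · 28.332 · 3.68166e+12 kg·m²/s ≈ 1.24e+17 kg·m²/s.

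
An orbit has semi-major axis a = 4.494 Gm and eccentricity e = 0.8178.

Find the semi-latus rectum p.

Convert to SI: a = 4.494 Gm = 4.494e+09 m.
p = a (1 − e²).
p = 4.494e+09 · (1 − (0.8178)²) = 4.494e+09 · 0.331203 ≈ 1.488e+09 m = 1.488 Gm.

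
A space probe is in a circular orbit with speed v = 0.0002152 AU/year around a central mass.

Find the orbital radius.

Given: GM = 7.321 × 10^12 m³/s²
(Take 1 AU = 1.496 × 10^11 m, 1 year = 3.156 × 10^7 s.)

Convert to SI: v = 0.0002152 AU/year = 1.02009 m/s.
For a circular orbit, v² = GM / r, so r = GM / v².
r = 7.321e+12 / (1.02009)² m ≈ 7.036e+12 m = 47.03 AU.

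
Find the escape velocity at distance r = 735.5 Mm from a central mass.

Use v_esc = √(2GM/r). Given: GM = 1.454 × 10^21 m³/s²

Convert to SI: r = 735.5 Mm = 7.355e+08 m.
Escape velocity comes from setting total energy to zero: ½v² − GM/r = 0 ⇒ v_esc = √(2GM / r).
v_esc = √(2 · 1.454e+21 / 7.355e+08) m/s ≈ 1.988e+06 m/s = 1988 km/s.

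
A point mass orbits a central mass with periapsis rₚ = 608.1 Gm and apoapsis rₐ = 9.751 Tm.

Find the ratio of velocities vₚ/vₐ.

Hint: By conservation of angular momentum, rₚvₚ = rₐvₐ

Convert to SI: rₚ = 608.1 Gm = 6.081e+11 m; rₐ = 9.751 Tm = 9.751e+12 m.
Conservation of angular momentum gives rₚvₚ = rₐvₐ, so vₚ/vₐ = rₐ/rₚ.
vₚ/vₐ = 9.751e+12 / 6.081e+11 ≈ 16.04.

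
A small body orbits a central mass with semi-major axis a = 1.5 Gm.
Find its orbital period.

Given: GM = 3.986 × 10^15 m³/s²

Convert to SI: a = 1.5 Gm = 1.5e+09 m.
Kepler's third law: T = 2π √(a³ / GM).
Substituting a = 1.5e+09 m and GM = 3.986e+15 m³/s²:
T = 2π √((1.5e+09)³ / 3.986e+15) s
T ≈ 5.782e+06 s = 66.92 days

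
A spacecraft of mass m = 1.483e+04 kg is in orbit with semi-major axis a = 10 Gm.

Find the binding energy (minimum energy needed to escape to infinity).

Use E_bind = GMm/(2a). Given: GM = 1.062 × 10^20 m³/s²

Convert to SI: a = 10 Gm = 1e+10 m.
Total orbital energy is E = −GMm/(2a); binding energy is E_bind = −E = GMm/(2a).
E_bind = 1.062e+20 · 1.483e+04 / (2 · 1e+10) J ≈ 7.875e+13 J = 78.75 TJ.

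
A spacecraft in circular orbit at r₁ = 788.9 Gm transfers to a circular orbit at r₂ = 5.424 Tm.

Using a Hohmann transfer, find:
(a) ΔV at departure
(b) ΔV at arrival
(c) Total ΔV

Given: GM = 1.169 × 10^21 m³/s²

Convert to SI: r₁ = 788.9 Gm = 7.889e+11 m; r₂ = 5.424 Tm = 5.424e+12 m.
Transfer semi-major axis: a_t = (r₁ + r₂)/2 = (7.889e+11 + 5.424e+12)/2 = 3.10645e+12 m.
Circular speeds: v₁ = √(GM/r₁) = 38494.3 m/s, v₂ = √(GM/r₂) = 14680.7 m/s.
Transfer speeds (vis-viva v² = GM(2/r − 1/a_t)): v₁ᵗ = 50865.6 m/s, v₂ᵗ = 7398.2 m/s.
(a) ΔV₁ = |v₁ᵗ − v₁| ≈ 1.237e+04 m/s = 12.37 km/s.
(b) ΔV₂ = |v₂ − v₂ᵗ| ≈ 7283 m/s = 7.283 km/s.
(c) ΔV_total = ΔV₁ + ΔV₂ ≈ 1.965e+04 m/s = 19.65 km/s.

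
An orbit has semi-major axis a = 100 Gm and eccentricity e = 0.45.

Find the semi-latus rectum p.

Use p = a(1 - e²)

Convert to SI: a = 100 Gm = 1e+11 m.
p = a (1 − e²).
p = 1e+11 · (1 − (0.45)²) = 1e+11 · 0.7975 ≈ 7.975e+10 m = 79.75 Gm.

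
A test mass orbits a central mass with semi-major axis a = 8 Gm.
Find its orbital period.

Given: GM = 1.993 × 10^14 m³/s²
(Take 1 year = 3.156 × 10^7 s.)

Convert to SI: a = 8 Gm = 8e+09 m.
Kepler's third law: T = 2π √(a³ / GM).
Substituting a = 8e+09 m and GM = 1.993e+14 m³/s²:
T = 2π √((8e+09)³ / 1.993e+14) s
T ≈ 3.185e+08 s = 10.09 years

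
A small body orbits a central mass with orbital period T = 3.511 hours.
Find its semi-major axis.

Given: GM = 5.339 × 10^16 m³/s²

Convert to SI: T = 3.511 hours = 12639.6 s.
Invert Kepler's third law: a = (GM · T² / (4π²))^(1/3).
Substituting T = 12639.6 s and GM = 5.339e+16 m³/s²:
a = (5.339e+16 · (12639.6)² / (4π²))^(1/3) m
a ≈ 6.001e+07 m = 60.01 Mm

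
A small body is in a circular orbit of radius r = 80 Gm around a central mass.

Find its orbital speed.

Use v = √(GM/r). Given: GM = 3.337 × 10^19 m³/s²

Convert to SI: r = 80 Gm = 8e+10 m.
For a circular orbit, gravity supplies the centripetal force, so v = √(GM / r).
v = √(3.337e+19 / 8e+10) m/s ≈ 2.042e+04 m/s = 20.42 km/s.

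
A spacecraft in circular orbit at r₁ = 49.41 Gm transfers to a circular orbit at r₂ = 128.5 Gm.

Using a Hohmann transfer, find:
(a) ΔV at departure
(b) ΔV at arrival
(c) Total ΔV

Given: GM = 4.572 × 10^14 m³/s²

Convert to SI: r₁ = 49.41 Gm = 4.941e+10 m; r₂ = 128.5 Gm = 1.285e+11 m.
Transfer semi-major axis: a_t = (r₁ + r₂)/2 = (4.941e+10 + 1.285e+11)/2 = 8.8955e+10 m.
Circular speeds: v₁ = √(GM/r₁) = 96.1935 m/s, v₂ = √(GM/r₂) = 59.6488 m/s.
Transfer speeds (vis-viva v² = GM(2/r − 1/a_t)): v₁ᵗ = 115.614 m/s, v₂ᵗ = 44.4553 m/s.
(a) ΔV₁ = |v₁ᵗ − v₁| ≈ 19.42 m/s = 19.42 m/s.
(b) ΔV₂ = |v₂ − v₂ᵗ| ≈ 15.19 m/s = 15.19 m/s.
(c) ΔV_total = ΔV₁ + ΔV₂ ≈ 34.61 m/s = 34.61 m/s.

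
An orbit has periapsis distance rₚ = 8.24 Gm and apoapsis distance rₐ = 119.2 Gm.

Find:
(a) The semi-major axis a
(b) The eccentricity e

Convert to SI: rₚ = 8.24 Gm = 8.24e+09 m; rₐ = 119.2 Gm = 1.192e+11 m.
(a) a = (rₚ + rₐ) / 2 = (8.24e+09 + 1.192e+11) / 2 ≈ 6.372e+10 m = 63.72 Gm.
(b) e = (rₐ − rₚ) / (rₐ + rₚ) = (1.192e+11 − 8.24e+09) / (1.192e+11 + 8.24e+09) ≈ 0.8707.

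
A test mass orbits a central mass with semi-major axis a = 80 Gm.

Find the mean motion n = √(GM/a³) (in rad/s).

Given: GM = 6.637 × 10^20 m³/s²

Convert to SI: a = 80 Gm = 8e+10 m.
n = √(GM / a³).
n = √(6.637e+20 / (8e+10)³) rad/s ≈ 1.139e-06 rad/s.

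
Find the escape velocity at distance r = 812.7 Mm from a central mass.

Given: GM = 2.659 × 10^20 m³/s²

Convert to SI: r = 812.7 Mm = 8.127e+08 m.
Escape velocity comes from setting total energy to zero: ½v² − GM/r = 0 ⇒ v_esc = √(2GM / r).
v_esc = √(2 · 2.659e+20 / 8.127e+08) m/s ≈ 8.089e+05 m/s = 808.9 km/s.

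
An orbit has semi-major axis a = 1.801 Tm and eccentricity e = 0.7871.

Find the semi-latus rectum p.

Convert to SI: a = 1.801 Tm = 1.801e+12 m.
p = a (1 − e²).
p = 1.801e+12 · (1 − (0.7871)²) = 1.801e+12 · 0.380474 ≈ 6.852e+11 m = 685.2 Gm.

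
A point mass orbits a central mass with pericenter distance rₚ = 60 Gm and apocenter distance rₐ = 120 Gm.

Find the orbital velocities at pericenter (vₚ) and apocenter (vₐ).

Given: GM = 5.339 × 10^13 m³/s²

Convert to SI: rₚ = 60 Gm = 6e+10 m; rₐ = 120 Gm = 1.2e+11 m.
Use the vis-viva equation v² = GM(2/r − 1/a) with a = (rₚ + rₐ)/2 = (6e+10 + 1.2e+11)/2 = 9e+10 m.
vₚ = √(GM · (2/rₚ − 1/a)) = √(5.339e+13 · (2/6e+10 − 1/9e+10)) m/s ≈ 34.44 m/s = 34.44 m/s.
vₐ = √(GM · (2/rₐ − 1/a)) = √(5.339e+13 · (2/1.2e+11 − 1/9e+10)) m/s ≈ 17.22 m/s = 17.22 m/s.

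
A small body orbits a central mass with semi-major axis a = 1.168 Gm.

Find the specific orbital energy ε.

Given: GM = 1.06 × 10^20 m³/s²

Convert to SI: a = 1.168 Gm = 1.168e+09 m.
ε = −GM / (2a).
ε = −1.06e+20 / (2 · 1.168e+09) J/kg ≈ -4.538e+10 J/kg = -45.38 GJ/kg.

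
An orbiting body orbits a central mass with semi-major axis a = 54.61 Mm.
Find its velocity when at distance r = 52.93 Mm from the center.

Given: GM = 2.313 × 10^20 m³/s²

Convert to SI: a = 54.61 Mm = 5.461e+07 m; r = 52.93 Mm = 5.293e+07 m.
Vis-viva: v = √(GM · (2/r − 1/a)).
2/r − 1/a = 2/5.293e+07 − 1/5.461e+07 = 1.94741e-08 m⁻¹.
v = √(2.313e+20 · 1.94741e-08) m/s ≈ 2.122e+06 m/s = 2122 km/s.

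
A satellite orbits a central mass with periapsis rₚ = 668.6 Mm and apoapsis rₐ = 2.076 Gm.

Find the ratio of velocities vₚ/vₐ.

Convert to SI: rₚ = 668.6 Mm = 6.686e+08 m; rₐ = 2.076 Gm = 2.076e+09 m.
Conservation of angular momentum gives rₚvₚ = rₐvₐ, so vₚ/vₐ = rₐ/rₚ.
vₚ/vₐ = 2.076e+09 / 6.686e+08 ≈ 3.105.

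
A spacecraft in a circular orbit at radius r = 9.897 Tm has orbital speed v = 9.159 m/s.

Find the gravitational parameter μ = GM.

Convert to SI: r = 9.897 Tm = 9.897e+12 m.
For a circular orbit v² = GM/r, so GM = v² · r.
GM = (9.159)² · 9.897e+12 m³/s² ≈ 8.302e+14 m³/s² = 8.302 × 10^14 m³/s².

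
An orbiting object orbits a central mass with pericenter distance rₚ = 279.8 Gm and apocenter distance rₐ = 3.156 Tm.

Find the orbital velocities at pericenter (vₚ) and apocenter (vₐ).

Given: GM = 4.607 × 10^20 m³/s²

Convert to SI: rₚ = 279.8 Gm = 2.798e+11 m; rₐ = 3.156 Tm = 3.156e+12 m.
Use the vis-viva equation v² = GM(2/r − 1/a) with a = (rₚ + rₐ)/2 = (2.798e+11 + 3.156e+12)/2 = 1.7179e+12 m.
vₚ = √(GM · (2/rₚ − 1/a)) = √(4.607e+20 · (2/2.798e+11 − 1/1.7179e+12)) m/s ≈ 5.5e+04 m/s = 55 km/s.
vₐ = √(GM · (2/rₐ − 1/a)) = √(4.607e+20 · (2/3.156e+12 − 1/1.7179e+12)) m/s ≈ 4876 m/s = 4.876 km/s.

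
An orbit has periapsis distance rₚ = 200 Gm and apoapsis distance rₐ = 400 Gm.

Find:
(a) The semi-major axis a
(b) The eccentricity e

Convert to SI: rₚ = 200 Gm = 2e+11 m; rₐ = 400 Gm = 4e+11 m.
(a) a = (rₚ + rₐ) / 2 = (2e+11 + 4e+11) / 2 ≈ 3e+11 m = 300 Gm.
(b) e = (rₐ − rₚ) / (rₐ + rₚ) = (4e+11 − 2e+11) / (4e+11 + 2e+11) ≈ 0.3333.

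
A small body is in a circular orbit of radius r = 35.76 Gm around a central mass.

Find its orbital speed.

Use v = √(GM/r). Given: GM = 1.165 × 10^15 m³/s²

Convert to SI: r = 35.76 Gm = 3.576e+10 m.
For a circular orbit, gravity supplies the centripetal force, so v = √(GM / r).
v = √(1.165e+15 / 3.576e+10) m/s ≈ 180.5 m/s = 180.5 m/s.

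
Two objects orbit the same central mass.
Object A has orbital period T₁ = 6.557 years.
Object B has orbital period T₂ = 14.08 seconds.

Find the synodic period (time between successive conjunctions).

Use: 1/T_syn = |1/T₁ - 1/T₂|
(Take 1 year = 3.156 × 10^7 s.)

Convert to SI: T₁ = 6.557 years = 2.06939e+08 s.
T_syn = |T₁ · T₂ / (T₁ − T₂)|.
T_syn = |2.06939e+08 · 14.08 / (2.06939e+08 − 14.08)| s ≈ 14.08 s = 14.08 seconds.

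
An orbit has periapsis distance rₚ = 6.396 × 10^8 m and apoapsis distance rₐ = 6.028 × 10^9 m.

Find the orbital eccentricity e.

e = (rₐ − rₚ) / (rₐ + rₚ).
e = (6.028e+09 − 6.396e+08) / (6.028e+09 + 6.396e+08) = 5.3884e+09 / 6.6676e+09 ≈ 0.8081.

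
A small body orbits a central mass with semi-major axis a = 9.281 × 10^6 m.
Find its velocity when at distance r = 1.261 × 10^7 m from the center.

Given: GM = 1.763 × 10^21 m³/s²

Vis-viva: v = √(GM · (2/r − 1/a)).
2/r − 1/a = 2/1.261e+07 − 1/9.281e+06 = 5.08573e-08 m⁻¹.
v = √(1.763e+21 · 5.08573e-08) m/s ≈ 9.469e+06 m/s = 9469 km/s.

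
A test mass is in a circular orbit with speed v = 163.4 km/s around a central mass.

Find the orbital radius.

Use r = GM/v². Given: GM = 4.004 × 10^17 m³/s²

Convert to SI: v = 163.4 km/s = 163400 m/s.
For a circular orbit, v² = GM / r, so r = GM / v².
r = 4.004e+17 / (163400)² m ≈ 1.5e+07 m = 15 Mm.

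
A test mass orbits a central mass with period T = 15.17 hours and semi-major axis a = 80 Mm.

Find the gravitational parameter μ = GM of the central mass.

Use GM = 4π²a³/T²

Convert to SI: T = 15.17 hours = 54612 s; a = 80 Mm = 8e+07 m.
GM = 4π² · a³ / T².
GM = 4π² · (8e+07)³ / (54612)² m³/s² ≈ 6.777e+15 m³/s² = 6.777 × 10^15 m³/s².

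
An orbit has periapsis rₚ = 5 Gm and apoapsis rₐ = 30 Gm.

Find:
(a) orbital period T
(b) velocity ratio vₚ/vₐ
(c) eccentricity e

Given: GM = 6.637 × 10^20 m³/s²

Convert to SI: rₚ = 5 Gm = 5e+09 m; rₐ = 30 Gm = 3e+10 m.
(a) With a = (rₚ + rₐ)/2 = 1.75e+10 m, T = 2π √(a³/GM) = 2π √((1.75e+10)³/6.637e+20) s ≈ 5.646e+05 s
(b) Conservation of angular momentum (rₚvₚ = rₐvₐ) gives vₚ/vₐ = rₐ/rₚ = 3e+10/5e+09 ≈ 6
(c) e = (rₐ − rₚ)/(rₐ + rₚ) = (3e+10 − 5e+09)/(3e+10 + 5e+09) ≈ 0.7143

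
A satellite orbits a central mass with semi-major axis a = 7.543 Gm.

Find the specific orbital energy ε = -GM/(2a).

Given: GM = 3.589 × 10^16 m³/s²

Convert to SI: a = 7.543 Gm = 7.543e+09 m.
ε = −GM / (2a).
ε = −3.589e+16 / (2 · 7.543e+09) J/kg ≈ -2.379e+06 J/kg = -2.379 MJ/kg.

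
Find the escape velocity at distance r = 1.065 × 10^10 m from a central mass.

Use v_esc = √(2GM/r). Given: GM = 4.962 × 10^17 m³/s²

Escape velocity comes from setting total energy to zero: ½v² − GM/r = 0 ⇒ v_esc = √(2GM / r).
v_esc = √(2 · 4.962e+17 / 1.065e+10) m/s ≈ 9653 m/s = 9.653 km/s.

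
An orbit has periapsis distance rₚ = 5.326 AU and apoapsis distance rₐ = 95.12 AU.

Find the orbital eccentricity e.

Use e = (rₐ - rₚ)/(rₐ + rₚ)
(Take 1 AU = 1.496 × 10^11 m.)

Convert to SI: rₚ = 5.326 AU = 7.9677e+11 m; rₐ = 95.12 AU = 1.423e+13 m.
e = (rₐ − rₚ) / (rₐ + rₚ).
e = (1.423e+13 − 7.9677e+11) / (1.423e+13 + 7.9677e+11) = 1.34332e+13 / 1.50267e+13 ≈ 0.894.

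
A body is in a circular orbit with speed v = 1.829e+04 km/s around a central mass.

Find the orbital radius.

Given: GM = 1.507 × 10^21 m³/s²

Convert to SI: v = 1.829e+04 km/s = 1.829e+07 m/s.
For a circular orbit, v² = GM / r, so r = GM / v².
r = 1.507e+21 / (1.829e+07)² m ≈ 4.505e+06 m = 4.505 × 10^6 m.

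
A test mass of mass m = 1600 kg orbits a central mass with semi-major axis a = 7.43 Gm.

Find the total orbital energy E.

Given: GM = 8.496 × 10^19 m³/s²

Convert to SI: a = 7.43 Gm = 7.43e+09 m.
E = −GMm / (2a).
E = −8.496e+19 · 1600 / (2 · 7.43e+09) J ≈ -9.148e+12 J = -9.148 TJ.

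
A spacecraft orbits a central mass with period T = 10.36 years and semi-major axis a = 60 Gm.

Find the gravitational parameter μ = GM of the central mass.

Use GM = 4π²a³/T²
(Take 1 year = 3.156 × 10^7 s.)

Convert to SI: T = 10.36 years = 3.26962e+08 s; a = 60 Gm = 6e+10 m.
GM = 4π² · a³ / T².
GM = 4π² · (6e+10)³ / (3.26962e+08)² m³/s² ≈ 7.977e+16 m³/s² = 7.977 × 10^16 m³/s².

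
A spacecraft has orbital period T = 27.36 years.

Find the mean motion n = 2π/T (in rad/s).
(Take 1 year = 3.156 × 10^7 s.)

Convert to SI: T = 27.36 years = 8.63482e+08 s.
n = 2π / T.
n = 2π / 8.63482e+08 s ≈ 7.277e-09 rad/s.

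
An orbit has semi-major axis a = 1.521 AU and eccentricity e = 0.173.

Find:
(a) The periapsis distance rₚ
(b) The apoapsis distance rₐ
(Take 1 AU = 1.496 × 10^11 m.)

Convert to SI: a = 1.521 AU = 2.27542e+11 m.
(a) rₚ = a(1 − e) = 2.27542e+11 · (1 − 0.173) = 2.27542e+11 · 0.827 ≈ 1.882e+11 m = 1.258 AU.
(b) rₐ = a(1 + e) = 2.27542e+11 · (1 + 0.173) = 2.27542e+11 · 1.173 ≈ 2.669e+11 m = 1.784 AU.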